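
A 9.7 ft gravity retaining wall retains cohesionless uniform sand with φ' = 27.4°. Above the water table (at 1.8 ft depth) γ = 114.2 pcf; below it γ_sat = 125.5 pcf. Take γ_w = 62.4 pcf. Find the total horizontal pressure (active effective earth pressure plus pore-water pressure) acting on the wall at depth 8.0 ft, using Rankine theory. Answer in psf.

607 psf

K_a = (1 − sin φ)/(1 + sin φ) = 0.3697.
γ' = 125.5 − 62.4 = 63.10 pcf.
Effective vertical stress at 8.0 ft: σ'_v = 114.2×1.8 + 63.10×6.20 = 596.8 psf.
σ'_h = K_a σ'_v = 0.3697 × 596.8 = 220.6 psf; u = γ_w × 6.20 = 386.9 psf.
Total σ_h = 220.6 + 386.9 = 607.5 psf.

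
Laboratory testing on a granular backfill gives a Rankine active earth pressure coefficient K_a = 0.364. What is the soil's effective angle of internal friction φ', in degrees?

K_a = tan²(45° − φ/2) ⇒ 45° − φ/2 = arctan(√0.364) = 31.10°.
φ = 2(45° − 31.10°) = 27.79°.

27.8°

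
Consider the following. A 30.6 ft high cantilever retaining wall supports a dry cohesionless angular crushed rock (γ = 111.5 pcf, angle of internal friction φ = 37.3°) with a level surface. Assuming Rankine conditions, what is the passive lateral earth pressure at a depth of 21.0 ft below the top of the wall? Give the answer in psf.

K_p = (1 + sin φ)/(1 − sin φ) = 4.076.
σ_h = K_p γ z = 4.076 × 111.5 × 21.0 = 9544 psf.

9540 psf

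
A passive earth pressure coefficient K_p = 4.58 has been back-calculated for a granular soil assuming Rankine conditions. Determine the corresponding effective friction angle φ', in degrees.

39.9°

K_p = (1+sin φ)/(1−sin φ) ⇒ sin φ = (K_p − 1)/(K_p + 1) = 0.6416.
φ = arcsin(0.6416) = 39.91°.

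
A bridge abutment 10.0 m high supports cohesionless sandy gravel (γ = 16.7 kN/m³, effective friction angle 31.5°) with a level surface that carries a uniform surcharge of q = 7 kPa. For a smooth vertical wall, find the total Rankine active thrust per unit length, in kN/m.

K_a = tan²(45° − φ/2) = 0.3136.
Soil triangle: ½ K_a γ H² = 0.5×0.3136×16.7×10.0² = 261.9 kN/m.
Surcharge rectangle: K_a q H = 0.3136×7×10.0 = 21.95 kN/m.
Total = 261.9 + 21.95 = 283.8 kN/m.

284 kN/m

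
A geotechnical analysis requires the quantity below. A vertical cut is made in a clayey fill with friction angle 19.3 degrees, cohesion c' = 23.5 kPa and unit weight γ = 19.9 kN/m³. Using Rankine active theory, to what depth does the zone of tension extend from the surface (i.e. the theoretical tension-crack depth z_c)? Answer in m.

3.33 m

K_a = tan²(45° − 19.3°/2) = 0.5032; √K_a = 0.7094.
The active pressure is zero where K_a γ z = 2c√K_a, so z_c = 2c/(γ√K_a) = 2×23.5/(19.9×0.7094) = 3.330 m.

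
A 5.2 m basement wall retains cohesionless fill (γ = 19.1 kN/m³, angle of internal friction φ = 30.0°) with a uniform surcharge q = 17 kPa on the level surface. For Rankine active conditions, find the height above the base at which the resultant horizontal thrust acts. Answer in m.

K_a = 0.3333.
Triangular part P₁ = ½K_aγH² = 86.08 at H/3 = 1.733 m; rectangular part P₂ = K_a q H = 29.47 at H/2 = 2.600 m.
ȳ = (P₁·1.733 + P₂·2.600)/(P₁+P₂) = 1.954 m.

1.95 m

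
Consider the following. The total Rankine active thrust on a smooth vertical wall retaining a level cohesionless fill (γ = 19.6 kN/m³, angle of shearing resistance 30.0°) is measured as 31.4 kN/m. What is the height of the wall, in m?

K_a = 0.3333. P_a = ½ K_a γ H² ⇒ H = √(2P_a/(K_a γ)).
H = √(2×31.4/(0.3333×19.6)) = 3.100 m.

3.10 m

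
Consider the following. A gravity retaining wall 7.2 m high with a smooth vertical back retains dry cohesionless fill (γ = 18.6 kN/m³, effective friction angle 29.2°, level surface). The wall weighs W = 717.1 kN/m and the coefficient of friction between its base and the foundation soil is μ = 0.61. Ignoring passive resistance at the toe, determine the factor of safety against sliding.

K_a = tan²(45° − 29.2°/2) = 0.3442.
P_a = ½K_aγH² = 0.5×0.3442×18.6×7.2² = 165.9 kN/m, acting at H/3 = 2.400 m above the base.
FS_sliding = μW / P_a = 0.61×717.1 / 165.9 = 2.636.

2.64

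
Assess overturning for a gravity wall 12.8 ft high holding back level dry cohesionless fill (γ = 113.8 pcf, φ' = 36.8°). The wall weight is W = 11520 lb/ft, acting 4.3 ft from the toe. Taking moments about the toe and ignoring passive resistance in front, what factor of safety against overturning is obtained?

K_a = tan²(45° − 36.8°/2) = 0.2508.
P_a = ½K_aγH² = 0.5×0.2508×113.8×12.8² = 2338 lb/ft, acting at H/3 = 4.267 ft above the base.
Overturning moment M_o = P_a × H/3 = 2338 × 4.267 = 9974.
Resisting moment M_r = W × 4.3 = 11520 × 4.3 = 49540.
FS_overturning = M_r/M_o = 49540/9974 = 4.966.

4.97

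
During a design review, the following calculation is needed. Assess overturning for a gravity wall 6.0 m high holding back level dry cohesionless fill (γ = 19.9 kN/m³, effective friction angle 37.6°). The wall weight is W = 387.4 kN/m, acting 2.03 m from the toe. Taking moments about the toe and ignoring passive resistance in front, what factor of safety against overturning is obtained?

4.53

K_a = tan²(45° − 37.6°/2) = 0.2421.
P_a = ½K_aγH² = 0.5×0.2421×19.9×6.0² = 86.73 kN/m, acting at H/3 = 2.000 m above the base.
Overturning moment M_o = P_a × H/3 = 86.73 × 2.000 = 173.5.
Resisting moment M_r = W × 2.03 = 387.4 × 2.03 = 786.4.
FS_overturning = M_r/M_o = 786.4/173.5 = 4.534.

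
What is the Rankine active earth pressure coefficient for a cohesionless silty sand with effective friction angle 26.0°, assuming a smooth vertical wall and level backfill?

0.390

K_a = tan²(45° − φ/2) = tan²(32.00°) = 0.3905.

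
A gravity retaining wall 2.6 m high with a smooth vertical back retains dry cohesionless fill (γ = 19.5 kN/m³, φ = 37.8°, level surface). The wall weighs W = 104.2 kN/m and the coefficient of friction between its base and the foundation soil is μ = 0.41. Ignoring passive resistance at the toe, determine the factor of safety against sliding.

K_a = tan²(45° − 37.8°/2) = 0.2400.
P_a = ½K_aγH² = 0.5×0.2400×19.5×2.6² = 15.82 kN/m, acting at H/3 = 0.8667 m above the base.
FS_sliding = μW / P_a = 0.41×104.2 / 15.82 = 2.701.

2.70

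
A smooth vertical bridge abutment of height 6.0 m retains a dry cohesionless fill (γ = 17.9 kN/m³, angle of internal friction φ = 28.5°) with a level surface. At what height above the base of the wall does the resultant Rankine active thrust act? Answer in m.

2.00 m

K_a = 0.3540.
The pressure distribution is triangular, so the resultant acts at H/3 above the base = 6.0/3 = 2.000 m.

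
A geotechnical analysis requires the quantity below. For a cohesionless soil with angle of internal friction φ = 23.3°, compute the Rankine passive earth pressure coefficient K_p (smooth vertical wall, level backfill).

K_p = (1 + sin φ)/(1 − sin φ) = tan²(45° + 23.3°/2) = 2.309.

2.31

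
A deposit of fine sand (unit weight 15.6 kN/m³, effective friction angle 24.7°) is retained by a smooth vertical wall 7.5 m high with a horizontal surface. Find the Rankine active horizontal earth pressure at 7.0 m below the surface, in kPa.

K_a = (1 − sin φ)/(1 + sin φ) = 0.4106.
σ_h = K_a γ z = 0.4106 × 15.6 × 7.0 = 44.83 kPa.

44.8 kPa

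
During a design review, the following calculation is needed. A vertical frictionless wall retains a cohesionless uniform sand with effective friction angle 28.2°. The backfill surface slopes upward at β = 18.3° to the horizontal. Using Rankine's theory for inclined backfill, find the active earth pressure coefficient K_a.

K_a = cos β · (cos β − √(cos²β − cos²φ)) / (cos β + √(cos²β − cos²φ)).
cos β = 0.9494, cos φ = 0.8813, √(cos²β − cos²φ) = 0.3531.
K_a = 0.9494 × (0.9494 − 0.3531)/(0.9494 + 0.3531) = 0.4346.

0.435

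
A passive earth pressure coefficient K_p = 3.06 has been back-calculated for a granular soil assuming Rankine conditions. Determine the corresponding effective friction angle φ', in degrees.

30.5°

K_p = (1+sin φ)/(1−sin φ) ⇒ sin φ = (K_p − 1)/(K_p + 1) = 0.5074.
φ = arcsin(0.5074) = 30.49°.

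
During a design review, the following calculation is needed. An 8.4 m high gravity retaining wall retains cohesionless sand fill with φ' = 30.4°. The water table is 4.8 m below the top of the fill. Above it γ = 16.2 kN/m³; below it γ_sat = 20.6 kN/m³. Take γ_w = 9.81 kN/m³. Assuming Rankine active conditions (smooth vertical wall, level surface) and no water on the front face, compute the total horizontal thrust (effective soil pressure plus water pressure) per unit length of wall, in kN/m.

K_a = tan²(45° − φ/2) = 0.3280.
γ' = 20.6 − 9.81 = 10.79 kN/m³. Depth below WT = 3.6 m.
σ'_h at WT = K_a γ d_w = 25.50 kPa; at base = 25.50 + K_a γ' × 3.6 = 38.25 kPa.
P₁ (0–4.8 m) = ½×25.50×4.8 = 61.21. P₂ (4.8–8.4 m) = ½(25.50+38.25)×3.6 = 114.7.
P_w = ½ γ_w h₂² = 0.5×9.81×3.6² = 63.57. Total = 61.21+114.7+63.57 = 239.5 kN/m.

240 kN/m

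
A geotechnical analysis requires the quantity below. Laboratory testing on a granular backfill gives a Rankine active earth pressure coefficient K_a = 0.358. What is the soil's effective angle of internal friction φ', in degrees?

28.2°

K_a = tan²(45° − φ/2) ⇒ 45° − φ/2 = arctan(√0.358) = 30.89°.
φ = 2(45° − 30.89°) = 28.21°.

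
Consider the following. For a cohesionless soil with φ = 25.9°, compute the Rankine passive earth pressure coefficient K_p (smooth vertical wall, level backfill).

K_p = (1 + sin φ)/(1 − sin φ) = tan²(45° + 25.9°/2) = 2.551.

2.55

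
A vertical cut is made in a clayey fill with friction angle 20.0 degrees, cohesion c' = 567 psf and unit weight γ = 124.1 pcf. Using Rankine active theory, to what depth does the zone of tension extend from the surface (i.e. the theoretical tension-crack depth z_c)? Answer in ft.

13.1 ft

K_a = tan²(45° − 20.0°/2) = 0.4903; √K_a = 0.7002.
The active pressure is zero where K_a γ z = 2c√K_a, so z_c = 2c/(γ√K_a) = 2×567/(124.1×0.7002) = 13.05 ft.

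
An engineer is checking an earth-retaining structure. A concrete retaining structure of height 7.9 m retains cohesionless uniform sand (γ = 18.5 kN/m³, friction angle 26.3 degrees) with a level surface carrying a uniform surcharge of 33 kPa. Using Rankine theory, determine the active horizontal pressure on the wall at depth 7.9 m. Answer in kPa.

69.1 kPa

K_a = (1 − sin φ)/(1 + sin φ) = 0.3859.
σ_v = γz + q = 18.5 × 7.9 + 33 = 179.2 kPa.
σ_h = K_a σ_v = 0.3859 × 179.2 = 69.14 kPa.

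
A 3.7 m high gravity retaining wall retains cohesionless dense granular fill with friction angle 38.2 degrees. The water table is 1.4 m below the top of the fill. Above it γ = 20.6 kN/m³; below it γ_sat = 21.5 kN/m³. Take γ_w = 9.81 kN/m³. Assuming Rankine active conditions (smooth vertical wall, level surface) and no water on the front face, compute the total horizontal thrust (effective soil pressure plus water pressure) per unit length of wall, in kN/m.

53.6 kN/m

K_a = tan²(45° − φ/2) = 0.2358.
γ' = 21.5 − 9.81 = 11.69 kN/m³. Depth below WT = 2.3 m.
σ'_h at WT = K_a γ d_w = 6.800 kPa; at base = 6.800 + K_a γ' × 2.3 = 13.14 kPa.
P₁ (0–1.4 m) = ½×6.800×1.4 = 4.760. P₂ (1.4–3.7 m) = ½(6.800+13.14)×2.3 = 22.93.
P_w = ½ γ_w h₂² = 0.5×9.81×2.3² = 25.95. Total = 4.760+22.93+25.95 = 53.64 kN/m.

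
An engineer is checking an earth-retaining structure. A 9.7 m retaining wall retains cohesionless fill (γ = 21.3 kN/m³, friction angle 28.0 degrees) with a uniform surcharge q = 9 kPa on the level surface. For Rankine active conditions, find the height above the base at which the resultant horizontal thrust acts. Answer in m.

K_a = 0.3610.
Triangular part P₁ = ½K_aγH² = 361.8 at H/3 = 3.233 m; rectangular part P₂ = K_a q H = 31.52 at H/2 = 4.850 m.
ȳ = (P₁·3.233 + P₂·4.850)/(P₁+P₂) = 3.363 m.

3.36 m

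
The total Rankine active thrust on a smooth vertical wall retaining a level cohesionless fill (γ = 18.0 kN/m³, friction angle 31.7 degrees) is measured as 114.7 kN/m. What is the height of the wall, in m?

K_a = 0.3111. P_a = ½ K_a γ H² ⇒ H = √(2P_a/(K_a γ)).
H = √(2×114.7/(0.3111×18.0)) = 6.401 m.

6.40 m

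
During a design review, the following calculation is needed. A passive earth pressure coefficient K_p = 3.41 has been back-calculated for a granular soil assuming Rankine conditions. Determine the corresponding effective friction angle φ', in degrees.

K_p = (1+sin φ)/(1−sin φ) ⇒ sin φ = (K_p − 1)/(K_p + 1) = 0.5465.
φ = arcsin(0.5465) = 33.13°.

33.1°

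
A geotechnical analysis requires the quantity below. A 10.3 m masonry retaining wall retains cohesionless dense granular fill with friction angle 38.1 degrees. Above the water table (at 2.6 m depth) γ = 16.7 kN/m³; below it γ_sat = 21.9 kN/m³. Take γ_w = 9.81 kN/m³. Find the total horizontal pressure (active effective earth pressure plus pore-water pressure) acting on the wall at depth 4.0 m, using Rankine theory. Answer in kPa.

28.0 kPa

K_a = (1 − sin φ)/(1 + sin φ) = 0.2368.
γ' = 21.9 − 9.81 = 12.09 kN/m³.
Effective vertical stress at 4.0 m: σ'_v = 16.7×2.6 + 12.09×1.40 = 60.35 kPa.
σ'_h = K_a σ'_v = 0.2368 × 60.35 = 14.29 kPa; u = γ_w × 1.40 = 13.73 kPa.
Total σ_h = 14.29 + 13.73 = 28.03 kPa.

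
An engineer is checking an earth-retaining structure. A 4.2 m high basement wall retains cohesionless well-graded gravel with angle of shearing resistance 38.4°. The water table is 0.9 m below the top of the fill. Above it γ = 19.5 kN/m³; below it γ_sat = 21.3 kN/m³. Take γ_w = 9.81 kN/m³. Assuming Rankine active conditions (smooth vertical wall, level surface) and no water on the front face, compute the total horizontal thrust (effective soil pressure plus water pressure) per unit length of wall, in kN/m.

K_a = tan²(45° − φ/2) = 0.2337.
γ' = 21.3 − 9.81 = 11.49 kN/m³. Depth below WT = 3.3 m.
σ'_h at WT = K_a γ d_w = 4.101 kPa; at base = 4.101 + K_a γ' × 3.3 = 12.96 kPa.
P₁ (0–0.9 m) = ½×4.101×0.9 = 1.846. P₂ (0.9–4.2 m) = ½(4.101+12.96)×3.3 = 28.15.
P_w = ½ γ_w h₂² = 0.5×9.81×3.3² = 53.42. Total = 1.846+28.15+53.42 = 83.42 kN/m.

83.4 kN/m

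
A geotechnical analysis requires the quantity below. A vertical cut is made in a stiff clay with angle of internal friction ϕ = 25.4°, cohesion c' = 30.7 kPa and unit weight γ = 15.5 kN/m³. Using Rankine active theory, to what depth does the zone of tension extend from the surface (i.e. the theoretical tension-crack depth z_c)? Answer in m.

6.27 m

K_a = tan²(45° − 25.4°/2) = 0.3996; √K_a = 0.6322.
The active pressure is zero where K_a γ z = 2c√K_a, so z_c = 2c/(γ√K_a) = 2×30.7/(15.5×0.6322) = 6.266 m.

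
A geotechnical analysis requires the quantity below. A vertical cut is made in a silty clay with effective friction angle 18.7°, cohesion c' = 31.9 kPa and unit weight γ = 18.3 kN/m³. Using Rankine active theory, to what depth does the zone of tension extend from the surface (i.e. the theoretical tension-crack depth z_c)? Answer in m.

K_a = tan²(45° − 18.7°/2) = 0.5144; √K_a = 0.7173.
The active pressure is zero where K_a γ z = 2c√K_a, so z_c = 2c/(γ√K_a) = 2×31.9/(18.3×0.7173) = 4.861 m.

4.86 m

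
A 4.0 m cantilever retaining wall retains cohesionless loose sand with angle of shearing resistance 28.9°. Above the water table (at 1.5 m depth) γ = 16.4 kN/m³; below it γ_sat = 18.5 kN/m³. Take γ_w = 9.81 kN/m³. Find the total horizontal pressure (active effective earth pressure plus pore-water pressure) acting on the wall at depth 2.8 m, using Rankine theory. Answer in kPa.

K_a = (1 − sin φ)/(1 + sin φ) = 0.3484.
γ' = 18.5 − 9.81 = 8.690 kN/m³.
Effective vertical stress at 2.8 m: σ'_v = 16.4×1.5 + 8.690×1.30 = 35.90 kPa.
σ'_h = K_a σ'_v = 0.3484 × 35.90 = 12.51 kPa; u = γ_w × 1.30 = 12.75 kPa.
Total σ_h = 12.51 + 12.75 = 25.26 kPa.

25.3 kPa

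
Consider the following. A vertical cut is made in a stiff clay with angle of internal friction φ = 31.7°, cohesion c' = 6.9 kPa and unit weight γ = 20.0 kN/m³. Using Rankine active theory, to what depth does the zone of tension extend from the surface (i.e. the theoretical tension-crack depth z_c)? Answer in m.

1.24 m

K_a = tan²(45° − 31.7°/2) = 0.3111; √K_a = 0.5577.
The active pressure is zero where K_a γ z = 2c√K_a, so z_c = 2c/(γ√K_a) = 2×6.9/(20.0×0.5577) = 1.237 m.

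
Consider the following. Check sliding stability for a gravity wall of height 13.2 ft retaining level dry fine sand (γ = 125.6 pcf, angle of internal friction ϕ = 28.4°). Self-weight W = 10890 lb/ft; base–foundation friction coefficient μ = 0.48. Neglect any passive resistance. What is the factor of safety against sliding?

K_a = tan²(45° − 28.4°/2) = 0.3554.
P_a = ½K_aγH² = 0.5×0.3554×125.6×13.2² = 3888 lb/ft, acting at H/3 = 4.400 ft above the base.
FS_sliding = μW / P_a = 0.48×10890 / 3888 = 1.344.

1.34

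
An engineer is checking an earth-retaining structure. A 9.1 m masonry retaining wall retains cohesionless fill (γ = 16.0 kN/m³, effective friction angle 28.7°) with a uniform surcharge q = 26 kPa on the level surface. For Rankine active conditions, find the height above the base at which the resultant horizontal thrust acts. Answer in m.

K_a = 0.3511.
Triangular part P₁ = ½K_aγH² = 232.6 at H/3 = 3.033 m; rectangular part P₂ = K_a q H = 83.08 at H/2 = 4.550 m.
ȳ = (P₁·3.033 + P₂·4.550)/(P₁+P₂) = 3.432 m.

3.43 m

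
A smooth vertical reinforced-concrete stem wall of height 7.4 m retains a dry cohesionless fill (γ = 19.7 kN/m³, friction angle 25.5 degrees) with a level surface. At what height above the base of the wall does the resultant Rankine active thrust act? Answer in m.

2.47 m

K_a = 0.3981.
The pressure distribution is triangular, so the resultant acts at H/3 above the base = 7.4/3 = 2.467 m.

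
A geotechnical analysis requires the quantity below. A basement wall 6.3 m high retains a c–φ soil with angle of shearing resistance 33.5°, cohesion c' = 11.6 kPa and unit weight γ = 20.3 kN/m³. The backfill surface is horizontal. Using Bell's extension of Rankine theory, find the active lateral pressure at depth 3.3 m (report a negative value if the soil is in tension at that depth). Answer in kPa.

6.88 kPa

K_a = (1 − sin φ)/(1 + sin φ) = 0.2887.
σ_a = K_a γ z − 2c√K_a = 0.2887×20.3×3.3 − 2×11.6×0.5373 = 6.875 kPa.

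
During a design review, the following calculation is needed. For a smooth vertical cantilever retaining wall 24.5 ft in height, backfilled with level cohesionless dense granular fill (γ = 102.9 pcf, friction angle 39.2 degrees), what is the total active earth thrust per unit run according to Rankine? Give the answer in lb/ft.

6960 lb/ft

K_a = tan²(45° − φ/2) = 0.2255.
P_a = ½ K_a γ H² = 0.5 × 0.2255 × 102.9 × 24.5² = 6963 lb/ft.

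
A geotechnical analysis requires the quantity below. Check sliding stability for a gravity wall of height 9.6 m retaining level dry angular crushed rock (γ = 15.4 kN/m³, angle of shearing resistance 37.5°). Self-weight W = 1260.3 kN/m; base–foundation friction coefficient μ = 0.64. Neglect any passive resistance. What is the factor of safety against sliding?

K_a = tan²(45° − 37.5°/2) = 0.2432.
P_a = ½K_aγH² = 0.5×0.2432×15.4×9.6² = 172.6 kN/m, acting at H/3 = 3.200 m above the base.
FS_sliding = μW / P_a = 0.64×1260.3 / 172.6 = 4.674.

4.67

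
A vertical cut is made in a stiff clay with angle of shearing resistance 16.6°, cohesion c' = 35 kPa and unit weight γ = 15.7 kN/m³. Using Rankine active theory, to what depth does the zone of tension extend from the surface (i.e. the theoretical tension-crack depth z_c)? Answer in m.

K_a = tan²(45° − 16.6°/2) = 0.5556; √K_a = 0.7454.
The active pressure is zero where K_a γ z = 2c√K_a, so z_c = 2c/(γ√K_a) = 2×35/(15.7×0.7454) = 5.982 m.

5.98 m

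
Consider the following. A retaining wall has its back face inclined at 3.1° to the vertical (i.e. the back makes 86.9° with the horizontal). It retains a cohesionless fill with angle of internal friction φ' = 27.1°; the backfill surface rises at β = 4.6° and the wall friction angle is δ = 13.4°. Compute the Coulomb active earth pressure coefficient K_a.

0.383

K_a = sin²(α+φ) / [sin²α · sin(α−δ) · (1 + √{sin(φ+δ)sin(φ−β) / (sin(α−δ)sin(α+β))})²].
With α = 86.9°, φ = 27.1°, δ = 13.4°, β = 4.6°: K_a = 0.3833.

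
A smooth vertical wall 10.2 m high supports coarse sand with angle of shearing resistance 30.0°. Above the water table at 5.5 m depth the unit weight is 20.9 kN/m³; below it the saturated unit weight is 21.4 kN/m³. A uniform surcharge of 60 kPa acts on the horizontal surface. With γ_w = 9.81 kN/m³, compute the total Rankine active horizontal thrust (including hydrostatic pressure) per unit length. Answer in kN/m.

640 kN/m

K_a = tan²(45° − φ/2) = 0.3333.
γ' = 21.4 − 9.81 = 11.59 kN/m³. h₂ = H − d_w = 4.7 m.
σ'_h: at surface K_a·q = 20.00; at WT K_a(q+γd_w) = 58.32; at base K_a(q+γd_w+γ'h₂) = 76.47 kPa.
P₁ = ½(20.00+58.32)×5.5 = 215.4; P₂ = ½(58.32+76.47)×4.7 = 316.8; P_w = ½γ_w h₂² = 108.4.
Total = 215.4+316.8+108.4 = 640.5 kN/m.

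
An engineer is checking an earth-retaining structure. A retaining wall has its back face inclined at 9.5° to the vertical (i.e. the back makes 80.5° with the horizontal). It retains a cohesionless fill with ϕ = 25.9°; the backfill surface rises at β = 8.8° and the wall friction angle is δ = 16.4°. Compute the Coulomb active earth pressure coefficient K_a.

K_a = sin²(α+φ) / [sin²α · sin(α−δ) · (1 + √{sin(φ+δ)sin(φ−β) / (sin(α−δ)sin(α+β))})²].
With α = 80.5°, φ = 25.9°, δ = 16.4°, β = 8.8°: K_a = 0.4873.

0.487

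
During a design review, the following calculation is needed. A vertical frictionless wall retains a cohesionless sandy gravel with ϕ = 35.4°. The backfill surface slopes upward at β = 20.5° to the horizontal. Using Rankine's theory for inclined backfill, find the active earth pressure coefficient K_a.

K_a = cos β · (cos β − √(cos²β − cos²φ)) / (cos β + √(cos²β − cos²φ)).
cos β = 0.9367, cos φ = 0.8151, √(cos²β − cos²φ) = 0.4614.
K_a = 0.9367 × (0.9367 − 0.4614)/(0.9367 + 0.4614) = 0.3184.

0.318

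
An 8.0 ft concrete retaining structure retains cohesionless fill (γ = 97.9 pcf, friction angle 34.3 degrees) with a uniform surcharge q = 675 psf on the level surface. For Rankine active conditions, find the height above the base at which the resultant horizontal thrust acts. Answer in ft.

K_a = 0.2792.
Triangular part P₁ = ½K_aγH² = 874.6 at H/3 = 2.667 ft; rectangular part P₂ = K_a q H = 1507 at H/2 = 4.000 ft.
ȳ = (P₁·2.667 + P₂·4.000)/(P₁+P₂) = 3.510 ft.

3.51 ft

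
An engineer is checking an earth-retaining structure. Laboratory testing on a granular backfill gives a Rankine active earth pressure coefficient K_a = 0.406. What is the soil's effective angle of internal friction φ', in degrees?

K_a = tan²(45° − φ/2) ⇒ 45° − φ/2 = arctan(√0.406) = 32.50°.
φ = 2(45° − 32.50°) = 24.99°.

25.0°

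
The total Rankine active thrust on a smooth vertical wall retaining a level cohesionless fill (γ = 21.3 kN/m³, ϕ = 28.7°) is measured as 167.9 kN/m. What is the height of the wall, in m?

K_a = 0.3511. P_a = ½ K_a γ H² ⇒ H = √(2P_a/(K_a γ)).
H = √(2×167.9/(0.3511×21.3)) = 6.700 m.

6.70 m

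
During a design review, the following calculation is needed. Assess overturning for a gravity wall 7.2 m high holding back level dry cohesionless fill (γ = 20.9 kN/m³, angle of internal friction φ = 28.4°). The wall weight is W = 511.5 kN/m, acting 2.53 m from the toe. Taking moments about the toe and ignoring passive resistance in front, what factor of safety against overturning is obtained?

K_a = tan²(45° − 28.4°/2) = 0.3554.
P_a = ½K_aγH² = 0.5×0.3554×20.9×7.2² = 192.5 kN/m, acting at H/3 = 2.400 m above the base.
Overturning moment M_o = P_a × H/3 = 192.5 × 2.400 = 462.0.
Resisting moment M_r = W × 2.53 = 511.5 × 2.53 = 1294.
FS_overturning = M_r/M_o = 1294/462.0 = 2.801.

2.80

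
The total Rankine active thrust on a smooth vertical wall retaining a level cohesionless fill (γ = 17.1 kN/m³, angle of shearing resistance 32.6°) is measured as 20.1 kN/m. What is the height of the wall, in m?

K_a = 0.2997. P_a = ½ K_a γ H² ⇒ H = √(2P_a/(K_a γ)).
H = √(2×20.1/(0.2997×17.1)) = 2.801 m.

2.80 m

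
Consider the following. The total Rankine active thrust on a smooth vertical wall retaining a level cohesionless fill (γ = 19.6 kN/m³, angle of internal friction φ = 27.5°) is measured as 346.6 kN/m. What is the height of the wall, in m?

K_a = 0.3682. P_a = ½ K_a γ H² ⇒ H = √(2P_a/(K_a γ)).
H = √(2×346.6/(0.3682×19.6)) = 9.800 m.

9.80 m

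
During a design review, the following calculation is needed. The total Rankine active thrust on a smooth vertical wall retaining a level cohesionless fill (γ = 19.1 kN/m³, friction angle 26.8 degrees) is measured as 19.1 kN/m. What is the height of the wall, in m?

K_a = 0.3785. P_a = ½ K_a γ H² ⇒ H = √(2P_a/(K_a γ)).
H = √(2×19.1/(0.3785×19.1)) = 2.299 m.

2.30 m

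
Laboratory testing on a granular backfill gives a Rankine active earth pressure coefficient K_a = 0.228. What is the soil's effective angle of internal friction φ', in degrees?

39.0°

K_a = tan²(45° − φ/2) ⇒ 45° − φ/2 = arctan(√0.228) = 25.52°.
φ = 2(45° − 25.52°) = 38.95°.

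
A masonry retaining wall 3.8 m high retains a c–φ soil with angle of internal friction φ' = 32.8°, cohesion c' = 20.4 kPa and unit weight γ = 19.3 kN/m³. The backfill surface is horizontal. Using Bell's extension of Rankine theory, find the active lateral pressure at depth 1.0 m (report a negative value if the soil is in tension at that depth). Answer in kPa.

K_a = (1 − sin φ)/(1 + sin φ) = 0.2973.
σ_a = K_a γ z − 2c√K_a = 0.2973×19.3×1.0 − 2×20.4×0.5452 = -16.51 kPa.

-16.5 kPa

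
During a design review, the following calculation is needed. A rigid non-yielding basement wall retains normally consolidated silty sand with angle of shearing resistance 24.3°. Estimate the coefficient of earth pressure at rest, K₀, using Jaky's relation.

0.588

K₀ = 1 − sin φ' = 1 − sin 24.3° = 0.5885.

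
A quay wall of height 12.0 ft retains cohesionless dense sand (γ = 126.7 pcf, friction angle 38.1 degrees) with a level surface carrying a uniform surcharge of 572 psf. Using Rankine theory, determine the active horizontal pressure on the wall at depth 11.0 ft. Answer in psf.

466 psf

K_a = (1 − sin φ)/(1 + sin φ) = 0.2368.
σ_v = γz + q = 126.7 × 11.0 + 572 = 1966 psf.
σ_h = K_a σ_v = 0.2368 × 1966 = 465.5 psf.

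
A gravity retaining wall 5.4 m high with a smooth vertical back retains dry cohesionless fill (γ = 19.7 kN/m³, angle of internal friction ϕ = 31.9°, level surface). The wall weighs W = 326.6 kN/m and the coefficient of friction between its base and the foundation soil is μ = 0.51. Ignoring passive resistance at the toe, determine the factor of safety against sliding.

1.88

K_a = tan²(45° − 31.9°/2) = 0.3085.
P_a = ½K_aγH² = 0.5×0.3085×19.7×5.4² = 88.62 kN/m, acting at H/3 = 1.800 m above the base.
FS_sliding = μW / P_a = 0.51×326.6 / 88.62 = 1.880.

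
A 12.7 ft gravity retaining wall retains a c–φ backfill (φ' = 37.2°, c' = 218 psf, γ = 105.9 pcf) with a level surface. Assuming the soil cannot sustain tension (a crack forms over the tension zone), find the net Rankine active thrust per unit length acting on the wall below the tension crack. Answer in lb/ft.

253 lb/ft

K_a = 0.2464; √K_a = 0.4964.
Tension-crack depth z_c = 2c/(γ√K_a) = 2×218/(105.9×0.4964) = 8.294 ft.
σ_a at base = K_a γ H − 2c√K_a = 0.2464×105.9×12.7 − 2×218×0.4964 = 115.0 psf.
P_a = ½ × 115.0 × (H − z_c) = 0.5×115.0×4.406 = 253.3 lb/ft.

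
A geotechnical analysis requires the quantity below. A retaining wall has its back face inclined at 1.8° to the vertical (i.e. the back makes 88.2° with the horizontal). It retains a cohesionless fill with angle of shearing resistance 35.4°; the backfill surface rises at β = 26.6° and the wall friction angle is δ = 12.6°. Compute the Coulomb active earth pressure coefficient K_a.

K_a = sin²(α+φ) / [sin²α · sin(α−δ) · (1 + √{sin(φ+δ)sin(φ−β) / (sin(α−δ)sin(α+β))})²].
With α = 88.2°, φ = 35.4°, δ = 12.6°, β = 26.6°: K_a = 0.3879.

0.388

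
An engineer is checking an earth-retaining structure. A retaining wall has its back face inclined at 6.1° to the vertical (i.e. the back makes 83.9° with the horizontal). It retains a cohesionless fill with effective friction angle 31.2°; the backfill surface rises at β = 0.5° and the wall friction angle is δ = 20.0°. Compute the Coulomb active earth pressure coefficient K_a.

K_a = sin²(α+φ) / [sin²α · sin(α−δ) · (1 + √{sin(φ+δ)sin(φ−β) / (sin(α−δ)sin(α+β))})²].
With α = 83.9°, φ = 31.2°, δ = 20.0°, β = 0.5°: K_a = 0.3323.

0.332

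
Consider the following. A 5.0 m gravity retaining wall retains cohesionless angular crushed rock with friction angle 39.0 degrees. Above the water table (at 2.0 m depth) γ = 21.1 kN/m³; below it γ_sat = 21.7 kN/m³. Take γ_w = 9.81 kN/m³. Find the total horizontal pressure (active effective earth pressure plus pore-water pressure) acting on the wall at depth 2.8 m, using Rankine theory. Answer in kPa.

19.6 kPa

K_a = (1 − sin φ)/(1 + sin φ) = 0.2275.
γ' = 21.7 − 9.81 = 11.89 kN/m³.
Effective vertical stress at 2.8 m: σ'_v = 21.1×2.0 + 11.89×0.800 = 51.71 kPa.
σ'_h = K_a σ'_v = 0.2275 × 51.71 = 11.76 kPa; u = γ_w × 0.800 = 7.848 kPa.
Total σ_h = 11.76 + 7.848 = 19.61 kPa.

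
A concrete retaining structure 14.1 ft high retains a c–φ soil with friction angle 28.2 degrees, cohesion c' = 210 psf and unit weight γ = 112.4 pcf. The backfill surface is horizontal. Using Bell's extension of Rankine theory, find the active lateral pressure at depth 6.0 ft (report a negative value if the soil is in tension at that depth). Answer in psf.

-9.80 psf

K_a = (1 − sin φ)/(1 + sin φ) = 0.3582.
σ_a = K_a γ z − 2c√K_a = 0.3582×112.4×6.0 − 2×210×0.5985 = -9.803 psf.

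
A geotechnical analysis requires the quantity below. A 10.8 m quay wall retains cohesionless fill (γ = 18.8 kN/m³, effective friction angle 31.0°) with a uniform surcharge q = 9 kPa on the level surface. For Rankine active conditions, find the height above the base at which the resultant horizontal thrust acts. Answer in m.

3.75 m

K_a = 0.3201.
Triangular part P₁ = ½K_aγH² = 351.0 at H/3 = 3.600 m; rectangular part P₂ = K_a q H = 31.11 at H/2 = 5.400 m.
ȳ = (P₁·3.600 + P₂·5.400)/(P₁+P₂) = 3.747 m.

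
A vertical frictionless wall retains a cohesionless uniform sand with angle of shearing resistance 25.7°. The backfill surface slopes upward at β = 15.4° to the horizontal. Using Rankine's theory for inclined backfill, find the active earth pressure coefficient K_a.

0.458

K_a = cos β · (cos β − √(cos²β − cos²φ)) / (cos β + √(cos²β − cos²φ)).
cos β = 0.9641, cos φ = 0.9011, √(cos²β − cos²φ) = 0.3428.
K_a = 0.9641 × (0.9641 − 0.3428)/(0.9641 + 0.3428) = 0.4583.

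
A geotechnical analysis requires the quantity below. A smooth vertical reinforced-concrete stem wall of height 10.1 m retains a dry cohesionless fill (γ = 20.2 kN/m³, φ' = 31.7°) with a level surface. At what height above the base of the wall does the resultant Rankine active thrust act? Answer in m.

3.37 m

K_a = 0.3111.
The pressure distribution is triangular, so the resultant acts at H/3 above the base = 10.1/3 = 3.367 m.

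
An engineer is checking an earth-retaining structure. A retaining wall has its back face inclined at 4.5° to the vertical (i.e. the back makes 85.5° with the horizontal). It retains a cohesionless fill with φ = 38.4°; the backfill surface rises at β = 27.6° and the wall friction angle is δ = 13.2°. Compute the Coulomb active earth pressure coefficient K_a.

0.366

K_a = sin²(α+φ) / [sin²α · sin(α−δ) · (1 + √{sin(φ+δ)sin(φ−β) / (sin(α−δ)sin(α+β))})²].
With α = 85.5°, φ = 38.4°, δ = 13.2°, β = 27.6°: K_a = 0.3663.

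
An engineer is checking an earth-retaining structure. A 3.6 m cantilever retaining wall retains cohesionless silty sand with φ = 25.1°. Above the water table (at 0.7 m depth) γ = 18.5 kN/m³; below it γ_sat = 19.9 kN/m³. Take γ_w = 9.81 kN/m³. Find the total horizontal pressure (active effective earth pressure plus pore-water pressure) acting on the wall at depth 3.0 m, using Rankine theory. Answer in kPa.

K_a = (1 − sin φ)/(1 + sin φ) = 0.4043.
γ' = 19.9 − 9.81 = 10.09 kN/m³.
Effective vertical stress at 3.0 m: σ'_v = 18.5×0.7 + 10.09×2.30 = 36.16 kPa.
σ'_h = K_a σ'_v = 0.4043 × 36.16 = 14.62 kPa; u = γ_w × 2.30 = 22.56 kPa.
Total σ_h = 14.62 + 22.56 = 37.18 kPa.

37.2 kPa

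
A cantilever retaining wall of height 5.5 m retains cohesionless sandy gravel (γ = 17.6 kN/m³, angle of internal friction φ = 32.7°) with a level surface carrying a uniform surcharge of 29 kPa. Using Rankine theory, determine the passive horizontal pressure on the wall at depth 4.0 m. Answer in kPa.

K_p = (1 + sin φ)/(1 − sin φ) = 3.350.
σ_v = γz + q = 17.6 × 4.0 + 29 = 99.40 kPa.
σ_h = K_p σ_v = 3.350 × 99.40 = 333.0 kPa.

333 kPa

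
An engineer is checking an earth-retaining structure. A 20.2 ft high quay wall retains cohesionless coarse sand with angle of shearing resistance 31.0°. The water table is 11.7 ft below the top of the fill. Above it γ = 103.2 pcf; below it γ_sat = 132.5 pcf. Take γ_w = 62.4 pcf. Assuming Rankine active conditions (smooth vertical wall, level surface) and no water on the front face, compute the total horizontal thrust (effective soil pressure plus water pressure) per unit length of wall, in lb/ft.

K_a = tan²(45° − φ/2) = 0.3201.
γ' = 132.5 − 62.4 = 70.10 pcf. Depth below WT = 8.5 ft.
σ'_h at WT = K_a γ d_w = 386.5 psf; at base = 386.5 + K_a γ' × 8.5 = 577.2 psf.
P₁ (0–11.7 ft) = ½×386.5×11.7 = 2261. P₂ (11.7–20.2 ft) = ½(386.5+577.2)×8.5 = 4096.
P_w = ½ γ_w h₂² = 0.5×62.4×8.5² = 2254. Total = 2261+4096+2254 = 8611 lb/ft.

8610 lb/ft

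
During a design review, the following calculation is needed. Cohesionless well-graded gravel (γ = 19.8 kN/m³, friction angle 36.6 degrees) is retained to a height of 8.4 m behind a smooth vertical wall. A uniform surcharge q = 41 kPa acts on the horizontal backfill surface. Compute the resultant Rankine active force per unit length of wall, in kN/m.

K_a = tan²(45° − φ/2) = 0.2530.
Soil triangle: ½ K_a γ H² = 0.5×0.2530×19.8×8.4² = 176.7 kN/m.
Surcharge rectangle: K_a q H = 0.2530×41×8.4 = 87.12 kN/m.
Total = 176.7 + 87.12 = 263.8 kN/m.

264 kN/m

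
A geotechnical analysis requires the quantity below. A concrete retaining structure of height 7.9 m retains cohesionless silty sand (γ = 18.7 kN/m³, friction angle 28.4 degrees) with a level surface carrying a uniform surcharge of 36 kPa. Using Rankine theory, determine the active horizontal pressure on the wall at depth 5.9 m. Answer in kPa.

K_a = (1 − sin φ)/(1 + sin φ) = 0.3554.
σ_v = γz + q = 18.7 × 5.9 + 36 = 146.3 kPa.
σ_h = K_a σ_v = 0.3554 × 146.3 = 52.00 kPa.

52.0 kPa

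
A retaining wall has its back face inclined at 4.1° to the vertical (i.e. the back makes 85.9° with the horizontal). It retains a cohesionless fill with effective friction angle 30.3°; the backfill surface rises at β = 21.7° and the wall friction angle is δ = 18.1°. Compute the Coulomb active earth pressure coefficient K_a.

K_a = sin²(α+φ) / [sin²α · sin(α−δ) · (1 + √{sin(φ+δ)sin(φ−β) / (sin(α−δ)sin(α+β))})²].
With α = 85.9°, φ = 30.3°, δ = 18.1°, β = 21.7°: K_a = 0.4754.

0.475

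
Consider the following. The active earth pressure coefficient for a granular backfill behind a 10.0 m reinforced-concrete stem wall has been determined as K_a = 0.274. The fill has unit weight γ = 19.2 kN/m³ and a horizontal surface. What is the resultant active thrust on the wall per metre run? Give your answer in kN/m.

P = ½ K_a γ H² = 0.5 × 0.274 × 19.2 × 10.0² = 263.0 kN/m.

263 kN/m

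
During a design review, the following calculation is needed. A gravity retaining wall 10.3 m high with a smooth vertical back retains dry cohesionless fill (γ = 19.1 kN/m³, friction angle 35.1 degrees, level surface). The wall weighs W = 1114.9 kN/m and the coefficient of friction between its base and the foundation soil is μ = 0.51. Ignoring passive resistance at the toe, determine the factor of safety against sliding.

K_a = tan²(45° − 35.1°/2) = 0.2698.
P_a = ½K_aγH² = 0.5×0.2698×19.1×10.3² = 273.4 kN/m, acting at H/3 = 3.433 m above the base.
FS_sliding = μW / P_a = 0.51×1114.9 / 273.4 = 2.080.

2.08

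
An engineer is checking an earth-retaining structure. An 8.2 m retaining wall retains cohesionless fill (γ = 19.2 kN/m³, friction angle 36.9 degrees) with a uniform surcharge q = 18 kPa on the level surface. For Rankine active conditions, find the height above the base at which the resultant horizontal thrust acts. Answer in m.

K_a = 0.2497.
Triangular part P₁ = ½K_aγH² = 161.2 at H/3 = 2.733 m; rectangular part P₂ = K_a q H = 36.85 at H/2 = 4.100 m.
ȳ = (P₁·2.733 + P₂·4.100)/(P₁+P₂) = 2.988 m.

2.99 m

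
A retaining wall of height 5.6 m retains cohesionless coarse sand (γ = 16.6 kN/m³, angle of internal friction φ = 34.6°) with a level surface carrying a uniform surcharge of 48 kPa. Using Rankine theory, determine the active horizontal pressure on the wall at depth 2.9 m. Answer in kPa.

26.5 kPa

K_a = (1 − sin φ)/(1 + sin φ) = 0.2756.
σ_v = γz + q = 16.6 × 2.9 + 48 = 96.14 kPa.
σ_h = K_a σ_v = 0.2756 × 96.14 = 26.50 kPa.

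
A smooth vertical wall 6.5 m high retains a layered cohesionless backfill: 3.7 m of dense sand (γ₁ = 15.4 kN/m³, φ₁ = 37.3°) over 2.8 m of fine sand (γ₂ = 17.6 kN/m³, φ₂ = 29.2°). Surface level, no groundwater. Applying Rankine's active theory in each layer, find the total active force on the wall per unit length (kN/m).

105 kN/m

K_a1 = tan²(45°−37.3°/2) = 0.2453; K_a2 = tan²(45°−29.2°/2) = 0.3442.
Layer 1: σ at base = K_a1 γ₁ h₁ = 13.98 kPa; P₁ = ½×13.98×3.7 = 25.86.
Layer 2: σ_v at top = γ₁h₁ = 56.98; σ_h top = K_a2×56.98 = 19.61; σ_h base = K_a2×(56.98+17.6×2.8) = 36.58.
P₂ = ½(19.61+36.58)×2.8 = 78.67. Total P_a = 25.86+78.67 = 104.5 kN/m.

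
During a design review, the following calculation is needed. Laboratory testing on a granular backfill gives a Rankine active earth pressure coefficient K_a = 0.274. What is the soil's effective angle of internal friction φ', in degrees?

34.7°

K_a = tan²(45° − φ/2) ⇒ 45° − φ/2 = arctan(√0.274) = 27.63°.
φ = 2(45° − 27.63°) = 34.74°.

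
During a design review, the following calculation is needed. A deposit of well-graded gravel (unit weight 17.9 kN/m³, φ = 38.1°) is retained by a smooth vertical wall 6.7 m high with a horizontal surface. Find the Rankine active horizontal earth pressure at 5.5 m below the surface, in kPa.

K_a = (1 − sin φ)/(1 + sin φ) = 0.2368.
σ_h = K_a γ z = 0.2368 × 17.9 × 5.5 = 23.32 kPa.

23.3 kPa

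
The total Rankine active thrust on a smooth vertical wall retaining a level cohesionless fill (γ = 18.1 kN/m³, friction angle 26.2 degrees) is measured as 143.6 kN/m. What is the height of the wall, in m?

6.40 m

K_a = 0.3874. P_a = ½ K_a γ H² ⇒ H = √(2P_a/(K_a γ)).
H = √(2×143.6/(0.3874×18.1)) = 6.400 m.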